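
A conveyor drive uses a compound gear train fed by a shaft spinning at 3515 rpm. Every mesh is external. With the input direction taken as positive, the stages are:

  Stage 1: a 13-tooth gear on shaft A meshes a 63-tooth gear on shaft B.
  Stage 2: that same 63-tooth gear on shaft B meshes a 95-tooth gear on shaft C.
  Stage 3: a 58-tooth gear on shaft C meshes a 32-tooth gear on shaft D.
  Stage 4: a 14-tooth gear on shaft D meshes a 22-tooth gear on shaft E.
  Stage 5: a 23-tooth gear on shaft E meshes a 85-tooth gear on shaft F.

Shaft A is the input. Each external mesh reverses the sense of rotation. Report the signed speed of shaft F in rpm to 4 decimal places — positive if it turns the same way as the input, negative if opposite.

Stage 1 [13T→63T]: ω = 3515.0000×13/63 = 725.3175 rpm, dir flips to −; running = −725.3175
Stage 2 [63T→95T]: ω = 725.3175×63/95 = 481.0000 rpm, dir flips to +; running = +481.0000
Stage 3 [58T→32T]: ω = 481.0000×58/32 = 871.8125 rpm, dir flips to −; running = −871.8125
Stage 4 [14T→22T]: ω = 871.8125×14/22 = 554.7898 rpm, dir flips to +; running = +554.7898
Stage 5 [23T→85T]: ω = 554.7898×23/85 = 150.1196 rpm, dir flips to −; running = −150.1196

-150.1196 rpm (opposite to input, |ω| = 150.1196 rpm)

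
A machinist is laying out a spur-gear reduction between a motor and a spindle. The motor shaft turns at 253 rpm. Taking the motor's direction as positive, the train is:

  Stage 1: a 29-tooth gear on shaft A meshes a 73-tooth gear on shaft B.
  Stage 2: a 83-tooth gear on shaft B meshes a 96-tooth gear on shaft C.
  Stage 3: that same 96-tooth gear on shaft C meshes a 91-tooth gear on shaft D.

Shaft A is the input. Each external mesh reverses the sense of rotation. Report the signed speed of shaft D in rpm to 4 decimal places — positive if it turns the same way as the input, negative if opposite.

-91.6711 rpm (opposite to input, |ω| = 91.6711 rpm)

Stage 1 [29T→73T]: ω = 253.0000×29/73 = 100.5068 rpm, dir flips to −; running = −100.5068
Stage 2 [83T→96T]: ω = 100.5068×83/96 = 86.8965 rpm, dir flips to +; running = +86.8965
Stage 3 [96T→91T]: ω = 86.8965×96/91 = 91.6711 rpm, dir flips to −; running = −91.6711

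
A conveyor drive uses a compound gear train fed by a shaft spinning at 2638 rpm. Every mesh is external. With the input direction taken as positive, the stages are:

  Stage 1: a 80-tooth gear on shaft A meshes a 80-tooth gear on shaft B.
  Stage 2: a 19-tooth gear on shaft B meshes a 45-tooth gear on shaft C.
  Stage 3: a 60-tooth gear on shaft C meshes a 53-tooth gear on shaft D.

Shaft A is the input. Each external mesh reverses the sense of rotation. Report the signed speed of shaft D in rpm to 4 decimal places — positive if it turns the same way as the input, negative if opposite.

-1260.9308 rpm (opposite to input, |ω| = 1260.9308 rpm)

Stage 1 [80T→80T]: ω = 2638.0000×80/80 = 2638.0000 rpm, dir flips to −; running = −2638.0000
Stage 2 [19T→45T]: ω = 2638.0000×19/45 = 1113.8222 rpm, dir flips to +; running = +1113.8222
Stage 3 [60T→53T]: ω = 1113.8222×60/53 = 1260.9308 rpm, dir flips to −; running = −1260.9308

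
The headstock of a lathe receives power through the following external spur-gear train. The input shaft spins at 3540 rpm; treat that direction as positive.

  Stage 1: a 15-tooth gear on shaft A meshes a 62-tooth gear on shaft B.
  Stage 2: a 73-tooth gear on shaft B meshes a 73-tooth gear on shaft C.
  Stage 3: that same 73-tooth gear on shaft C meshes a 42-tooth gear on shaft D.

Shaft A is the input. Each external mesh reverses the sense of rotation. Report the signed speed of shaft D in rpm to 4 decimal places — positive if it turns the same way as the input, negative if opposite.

-1488.5945 rpm (opposite to input, |ω| = 1488.5945 rpm)

Stage 1 [15T→62T]: ω = 3540.0000×15/62 = 856.4516 rpm, dir flips to −; running = −856.4516
Stage 2 [73T→73T]: ω = 856.4516×73/73 = 856.4516 rpm, dir flips to +; running = +856.4516
Stage 3 [73T→42T]: ω = 856.4516×73/42 = 1488.5945 rpm, dir flips to −; running = −1488.5945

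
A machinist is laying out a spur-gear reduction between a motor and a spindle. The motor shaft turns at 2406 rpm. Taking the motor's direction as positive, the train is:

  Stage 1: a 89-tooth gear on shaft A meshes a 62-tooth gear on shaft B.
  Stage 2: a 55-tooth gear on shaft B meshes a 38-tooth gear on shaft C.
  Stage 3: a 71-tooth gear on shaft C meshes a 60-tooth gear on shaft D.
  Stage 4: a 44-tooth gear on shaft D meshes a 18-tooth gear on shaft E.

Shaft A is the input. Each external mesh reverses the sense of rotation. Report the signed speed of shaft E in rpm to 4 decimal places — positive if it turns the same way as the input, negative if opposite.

Stage 1 [89T→62T]: ω = 2406.0000×89/62 = 3453.7742 rpm, dir flips to −; running = −3453.7742
Stage 2 [55T→38T]: ω = 3453.7742×55/38 = 4998.8837 rpm, dir flips to +; running = +4998.8837
Stage 3 [71T→60T]: ω = 4998.8837×71/60 = 5915.3457 rpm, dir flips to −; running = −5915.3457
Stage 4 [44T→18T]: ω = 5915.3457×44/18 = 14459.7340 rpm, dir flips to +; running = +14459.7340

+14459.7340 rpm (same as input, |ω| = 14459.7340 rpm)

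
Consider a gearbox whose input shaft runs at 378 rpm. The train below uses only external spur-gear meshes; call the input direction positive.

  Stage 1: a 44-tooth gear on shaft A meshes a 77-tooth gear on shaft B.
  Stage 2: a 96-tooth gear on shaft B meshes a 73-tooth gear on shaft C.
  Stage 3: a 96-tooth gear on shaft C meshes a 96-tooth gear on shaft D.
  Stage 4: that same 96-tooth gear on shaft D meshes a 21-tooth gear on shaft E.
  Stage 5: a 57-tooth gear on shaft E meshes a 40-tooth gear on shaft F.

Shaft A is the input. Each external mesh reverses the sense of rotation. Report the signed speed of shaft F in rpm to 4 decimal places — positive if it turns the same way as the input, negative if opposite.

Stage 1 [44T→77T]: ω = 378.0000×44/77 = 216.0000 rpm, dir flips to −; running = −216.0000
Stage 2 [96T→73T]: ω = 216.0000×96/73 = 284.0548 rpm, dir flips to +; running = +284.0548
Stage 3 [96T→96T]: ω = 284.0548×96/96 = 284.0548 rpm, dir flips to −; running = −284.0548
Stage 4 [96T→21T]: ω = 284.0548×96/21 = 1298.5362 rpm, dir flips to +; running = +1298.5362
Stage 5 [57T→40T]: ω = 1298.5362×57/40 = 1850.4141 rpm, dir flips to −; running = −1850.4141

-1850.4141 rpm (opposite to input, |ω| = 1850.4141 rpm)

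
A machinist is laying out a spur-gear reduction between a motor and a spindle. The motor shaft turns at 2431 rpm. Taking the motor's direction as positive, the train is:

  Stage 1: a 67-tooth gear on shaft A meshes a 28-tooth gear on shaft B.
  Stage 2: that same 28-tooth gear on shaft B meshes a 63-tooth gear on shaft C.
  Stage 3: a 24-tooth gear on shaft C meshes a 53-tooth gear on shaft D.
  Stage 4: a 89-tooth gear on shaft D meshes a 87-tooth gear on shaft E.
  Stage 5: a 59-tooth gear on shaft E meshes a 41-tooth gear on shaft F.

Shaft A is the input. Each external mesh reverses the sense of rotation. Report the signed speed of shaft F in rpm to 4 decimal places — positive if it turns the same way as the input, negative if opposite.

-1723.4294 rpm (opposite to input, |ω| = 1723.4294 rpm)

Stage 1 [67T→28T]: ω = 2431.0000×67/28 = 5817.0357 rpm, dir flips to −; running = −5817.0357
Stage 2 [28T→63T]: ω = 5817.0357×28/63 = 2585.3492 rpm, dir flips to +; running = +2585.3492
Stage 3 [24T→53T]: ω = 2585.3492×24/53 = 1170.7242 rpm, dir flips to −; running = −1170.7242
Stage 4 [89T→87T]: ω = 1170.7242×89/87 = 1197.6374 rpm, dir flips to +; running = +1197.6374
Stage 5 [59T→41T]: ω = 1197.6374×59/41 = 1723.4294 rpm, dir flips to −; running = −1723.4294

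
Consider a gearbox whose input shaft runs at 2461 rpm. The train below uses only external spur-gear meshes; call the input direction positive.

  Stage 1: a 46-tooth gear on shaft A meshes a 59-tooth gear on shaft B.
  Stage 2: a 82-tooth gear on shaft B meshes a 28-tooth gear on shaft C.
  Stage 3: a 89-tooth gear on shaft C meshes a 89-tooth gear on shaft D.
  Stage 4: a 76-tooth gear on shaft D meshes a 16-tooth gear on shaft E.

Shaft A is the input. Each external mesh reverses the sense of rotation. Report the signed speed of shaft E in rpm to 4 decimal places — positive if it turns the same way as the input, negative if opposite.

+26691.1241 rpm (same as input, |ω| = 26691.1241 rpm)

Stage 1 [46T→59T]: ω = 2461.0000×46/59 = 1918.7458 rpm, dir flips to −; running = −1918.7458
Stage 2 [82T→28T]: ω = 1918.7458×82/28 = 5619.1840 rpm, dir flips to +; running = +5619.1840
Stage 3 [89T→89T]: ω = 5619.1840×89/89 = 5619.1840 rpm, dir flips to −; running = −5619.1840
Stage 4 [76T→16T]: ω = 5619.1840×76/16 = 26691.1241 rpm, dir flips to +; running = +26691.1241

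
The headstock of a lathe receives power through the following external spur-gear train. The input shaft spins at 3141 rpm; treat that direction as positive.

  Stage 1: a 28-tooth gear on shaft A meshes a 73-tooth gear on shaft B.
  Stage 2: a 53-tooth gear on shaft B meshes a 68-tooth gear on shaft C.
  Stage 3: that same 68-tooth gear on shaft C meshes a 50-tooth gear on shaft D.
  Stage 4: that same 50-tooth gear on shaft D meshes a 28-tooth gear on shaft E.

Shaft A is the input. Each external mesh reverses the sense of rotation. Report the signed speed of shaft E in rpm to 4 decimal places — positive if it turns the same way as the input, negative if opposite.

+2280.4521 rpm (same as input, |ω| = 2280.4521 rpm)

Stage 1 [28T→73T]: ω = 3141.0000×28/73 = 1204.7671 rpm, dir flips to −; running = −1204.7671
Stage 2 [53T→68T]: ω = 1204.7671×53/68 = 939.0097 rpm, dir flips to +; running = +939.0097
Stage 3 [68T→50T]: ω = 939.0097×68/50 = 1277.0532 rpm, dir flips to −; running = −1277.0532
Stage 4 [50T→28T]: ω = 1277.0532×50/28 = 2280.4521 rpm, dir flips to +; running = +2280.4521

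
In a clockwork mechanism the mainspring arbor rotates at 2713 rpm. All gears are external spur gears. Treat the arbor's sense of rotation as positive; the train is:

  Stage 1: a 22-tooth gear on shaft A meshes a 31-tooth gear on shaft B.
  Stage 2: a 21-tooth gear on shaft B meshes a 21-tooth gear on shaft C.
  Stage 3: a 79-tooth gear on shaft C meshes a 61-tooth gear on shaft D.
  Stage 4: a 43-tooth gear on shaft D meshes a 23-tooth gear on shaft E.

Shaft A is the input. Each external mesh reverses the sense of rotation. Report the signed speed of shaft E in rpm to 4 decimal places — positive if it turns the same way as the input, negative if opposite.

+4661.7465 rpm (same as input, |ω| = 4661.7465 rpm)

Stage 1 [22T→31T]: ω = 2713.0000×22/31 = 1925.3548 rpm, dir flips to −; running = −1925.3548
Stage 2 [21T→21T]: ω = 1925.3548×21/21 = 1925.3548 rpm, dir flips to +; running = +1925.3548
Stage 3 [79T→61T]: ω = 1925.3548×79/61 = 2493.4923 rpm, dir flips to −; running = −2493.4923
Stage 4 [43T→23T]: ω = 2493.4923×43/23 = 4661.7465 rpm, dir flips to +; running = +4661.7465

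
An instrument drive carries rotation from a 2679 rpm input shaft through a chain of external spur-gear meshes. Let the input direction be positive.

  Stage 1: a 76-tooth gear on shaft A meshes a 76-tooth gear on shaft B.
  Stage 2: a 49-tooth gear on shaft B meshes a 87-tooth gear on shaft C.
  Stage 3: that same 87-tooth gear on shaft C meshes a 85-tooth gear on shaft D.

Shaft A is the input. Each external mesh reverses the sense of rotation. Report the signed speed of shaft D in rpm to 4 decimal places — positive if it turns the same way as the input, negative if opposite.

-1544.3647 rpm (opposite to input, |ω| = 1544.3647 rpm)

Stage 1 [76T→76T]: ω = 2679.0000×76/76 = 2679.0000 rpm, dir flips to −; running = −2679.0000
Stage 2 [49T→87T]: ω = 2679.0000×49/87 = 1508.8621 rpm, dir flips to +; running = +1508.8621
Stage 3 [87T→85T]: ω = 1508.8621×87/85 = 1544.3647 rpm, dir flips to −; running = −1544.3647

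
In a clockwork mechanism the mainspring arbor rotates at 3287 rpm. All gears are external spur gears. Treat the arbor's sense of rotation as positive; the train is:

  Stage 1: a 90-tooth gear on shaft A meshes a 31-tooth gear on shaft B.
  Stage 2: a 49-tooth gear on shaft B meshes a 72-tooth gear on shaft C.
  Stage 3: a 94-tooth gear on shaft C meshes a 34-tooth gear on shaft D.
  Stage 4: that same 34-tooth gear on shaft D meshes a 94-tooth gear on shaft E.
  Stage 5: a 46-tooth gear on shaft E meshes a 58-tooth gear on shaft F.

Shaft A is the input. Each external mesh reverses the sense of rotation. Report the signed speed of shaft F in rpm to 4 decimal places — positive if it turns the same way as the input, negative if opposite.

-5150.7912 rpm (opposite to input, |ω| = 5150.7912 rpm)

Stage 1 [90T→31T]: ω = 3287.0000×90/31 = 9542.9032 rpm, dir flips to −; running = −9542.9032
Stage 2 [49T→72T]: ω = 9542.9032×49/72 = 6494.4758 rpm, dir flips to +; running = +6494.4758
Stage 3 [94T→34T]: ω = 6494.4758×94/34 = 17955.3155 rpm, dir flips to −; running = −17955.3155
Stage 4 [34T→94T]: ω = 17955.3155×34/94 = 6494.4758 rpm, dir flips to +; running = +6494.4758
Stage 5 [46T→58T]: ω = 6494.4758×46/58 = 5150.7912 rpm, dir flips to −; running = −5150.7912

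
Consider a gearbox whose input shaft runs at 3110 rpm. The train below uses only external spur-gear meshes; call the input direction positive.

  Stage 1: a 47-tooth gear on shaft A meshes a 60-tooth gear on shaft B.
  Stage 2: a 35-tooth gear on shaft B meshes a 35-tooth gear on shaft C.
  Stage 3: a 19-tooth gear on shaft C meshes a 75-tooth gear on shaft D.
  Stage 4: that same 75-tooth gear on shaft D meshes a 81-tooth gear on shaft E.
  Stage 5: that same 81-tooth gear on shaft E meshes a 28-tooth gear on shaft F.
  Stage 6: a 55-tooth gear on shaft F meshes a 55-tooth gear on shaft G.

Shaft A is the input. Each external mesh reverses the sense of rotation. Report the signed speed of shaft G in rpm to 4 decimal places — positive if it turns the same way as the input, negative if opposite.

Stage 1 [47T→60T]: ω = 3110.0000×47/60 = 2436.1667 rpm, dir flips to −; running = −2436.1667
Stage 2 [35T→35T]: ω = 2436.1667×35/35 = 2436.1667 rpm, dir flips to +; running = +2436.1667
Stage 3 [19T→75T]: ω = 2436.1667×19/75 = 617.1622 rpm, dir flips to −; running = −617.1622
Stage 4 [75T→81T]: ω = 617.1622×75/81 = 571.4465 rpm, dir flips to +; running = +571.4465
Stage 5 [81T→28T]: ω = 571.4465×81/28 = 1653.1131 rpm, dir flips to −; running = −1653.1131
Stage 6 [55T→55T]: ω = 1653.1131×55/55 = 1653.1131 rpm, dir flips to +; running = +1653.1131

+1653.1131 rpm (same as input, |ω| = 1653.1131 rpm)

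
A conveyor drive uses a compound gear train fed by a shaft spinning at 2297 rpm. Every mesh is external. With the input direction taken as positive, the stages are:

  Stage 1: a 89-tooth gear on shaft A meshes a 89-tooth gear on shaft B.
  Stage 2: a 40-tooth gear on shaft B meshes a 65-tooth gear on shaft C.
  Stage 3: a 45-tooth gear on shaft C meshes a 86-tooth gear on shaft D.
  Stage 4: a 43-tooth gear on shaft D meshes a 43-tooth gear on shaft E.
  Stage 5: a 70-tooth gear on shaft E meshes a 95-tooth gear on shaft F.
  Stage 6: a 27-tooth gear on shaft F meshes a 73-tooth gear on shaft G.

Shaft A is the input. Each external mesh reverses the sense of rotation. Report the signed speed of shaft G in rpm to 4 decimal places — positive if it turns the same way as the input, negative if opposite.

+201.5752 rpm (same as input, |ω| = 201.5752 rpm)

Stage 1 [89T→89T]: ω = 2297.0000×89/89 = 2297.0000 rpm, dir flips to −; running = −2297.0000
Stage 2 [40T→65T]: ω = 2297.0000×40/65 = 1413.5385 rpm, dir flips to +; running = +1413.5385
Stage 3 [45T→86T]: ω = 1413.5385×45/86 = 739.6422 rpm, dir flips to −; running = −739.6422
Stage 4 [43T→43T]: ω = 739.6422×43/43 = 739.6422 rpm, dir flips to +; running = +739.6422
Stage 5 [70T→95T]: ω = 739.6422×70/95 = 544.9995 rpm, dir flips to −; running = −544.9995
Stage 6 [27T→73T]: ω = 544.9995×27/73 = 201.5752 rpm, dir flips to +; running = +201.5752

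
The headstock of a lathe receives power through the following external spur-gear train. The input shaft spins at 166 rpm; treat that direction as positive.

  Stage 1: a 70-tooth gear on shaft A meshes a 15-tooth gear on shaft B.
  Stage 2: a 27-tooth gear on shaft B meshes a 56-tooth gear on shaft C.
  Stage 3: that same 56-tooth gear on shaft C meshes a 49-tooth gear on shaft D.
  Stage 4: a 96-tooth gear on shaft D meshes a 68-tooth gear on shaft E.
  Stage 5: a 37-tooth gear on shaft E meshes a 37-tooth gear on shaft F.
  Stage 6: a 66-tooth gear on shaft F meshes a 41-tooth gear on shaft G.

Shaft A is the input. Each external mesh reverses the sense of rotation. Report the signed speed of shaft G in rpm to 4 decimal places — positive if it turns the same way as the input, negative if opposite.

+970.0742 rpm (same as input, |ω| = 970.0742 rpm)

Stage 1 [70T→15T]: ω = 166.0000×70/15 = 774.6667 rpm, dir flips to −; running = −774.6667
Stage 2 [27T→56T]: ω = 774.6667×27/56 = 373.5000 rpm, dir flips to +; running = +373.5000
Stage 3 [56T→49T]: ω = 373.5000×56/49 = 426.8571 rpm, dir flips to −; running = −426.8571
Stage 4 [96T→68T]: ω = 426.8571×96/68 = 602.6218 rpm, dir flips to +; running = +602.6218
Stage 5 [37T→37T]: ω = 602.6218×37/37 = 602.6218 rpm, dir flips to −; running = −602.6218
Stage 6 [66T→41T]: ω = 602.6218×66/41 = 970.0742 rpm, dir flips to +; running = +970.0742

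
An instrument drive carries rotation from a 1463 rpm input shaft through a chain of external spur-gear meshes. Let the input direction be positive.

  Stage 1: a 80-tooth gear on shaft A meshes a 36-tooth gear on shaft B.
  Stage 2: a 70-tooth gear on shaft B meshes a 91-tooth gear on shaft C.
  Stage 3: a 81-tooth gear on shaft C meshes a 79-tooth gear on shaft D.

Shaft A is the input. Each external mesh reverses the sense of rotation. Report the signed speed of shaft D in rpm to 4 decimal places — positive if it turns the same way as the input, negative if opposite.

Stage 1 [80T→36T]: ω = 1463.0000×80/36 = 3251.1111 rpm, dir flips to −; running = −3251.1111
Stage 2 [70T→91T]: ω = 3251.1111×70/91 = 2500.8547 rpm, dir flips to +; running = +2500.8547
Stage 3 [81T→79T]: ω = 2500.8547×81/79 = 2564.1675 rpm, dir flips to −; running = −2564.1675

-2564.1675 rpm (opposite to input, |ω| = 2564.1675 rpm)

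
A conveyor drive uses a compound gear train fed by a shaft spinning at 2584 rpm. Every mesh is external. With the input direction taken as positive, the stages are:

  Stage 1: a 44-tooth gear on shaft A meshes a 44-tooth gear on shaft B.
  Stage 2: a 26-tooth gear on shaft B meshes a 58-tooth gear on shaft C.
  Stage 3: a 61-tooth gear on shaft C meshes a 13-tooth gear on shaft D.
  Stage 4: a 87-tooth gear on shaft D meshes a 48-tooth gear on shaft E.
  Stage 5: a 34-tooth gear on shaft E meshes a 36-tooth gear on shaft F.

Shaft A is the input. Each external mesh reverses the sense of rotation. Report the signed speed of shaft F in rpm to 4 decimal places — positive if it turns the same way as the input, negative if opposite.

-9304.1944 rpm (opposite to input, |ω| = 9304.1944 rpm)

Stage 1 [44T→44T]: ω = 2584.0000×44/44 = 2584.0000 rpm, dir flips to −; running = −2584.0000
Stage 2 [26T→58T]: ω = 2584.0000×26/58 = 1158.3448 rpm, dir flips to +; running = +1158.3448
Stage 3 [61T→13T]: ω = 1158.3448×61/13 = 5435.3103 rpm, dir flips to −; running = −5435.3103
Stage 4 [87T→48T]: ω = 5435.3103×87/48 = 9851.5000 rpm, dir flips to +; running = +9851.5000
Stage 5 [34T→36T]: ω = 9851.5000×34/36 = 9304.1944 rpm, dir flips to −; running = −9304.1944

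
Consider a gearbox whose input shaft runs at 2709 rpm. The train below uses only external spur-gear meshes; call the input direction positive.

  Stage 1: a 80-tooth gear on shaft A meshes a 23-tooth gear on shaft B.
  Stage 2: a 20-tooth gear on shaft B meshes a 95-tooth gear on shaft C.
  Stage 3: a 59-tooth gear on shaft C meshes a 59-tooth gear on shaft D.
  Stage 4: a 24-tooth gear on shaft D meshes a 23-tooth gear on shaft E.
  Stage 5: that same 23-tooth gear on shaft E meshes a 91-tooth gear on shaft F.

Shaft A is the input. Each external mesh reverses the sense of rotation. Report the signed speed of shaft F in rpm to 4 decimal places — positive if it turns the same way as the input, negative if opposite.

-523.1755 rpm (opposite to input, |ω| = 523.1755 rpm)

Stage 1 [80T→23T]: ω = 2709.0000×80/23 = 9422.6087 rpm, dir flips to −; running = −9422.6087
Stage 2 [20T→95T]: ω = 9422.6087×20/95 = 1983.7071 rpm, dir flips to +; running = +1983.7071
Stage 3 [59T→59T]: ω = 1983.7071×59/59 = 1983.7071 rpm, dir flips to −; running = −1983.7071
Stage 4 [24T→23T]: ω = 1983.7071×24/23 = 2069.9552 rpm, dir flips to +; running = +2069.9552
Stage 5 [23T→91T]: ω = 2069.9552×23/91 = 523.1755 rpm, dir flips to −; running = −523.1755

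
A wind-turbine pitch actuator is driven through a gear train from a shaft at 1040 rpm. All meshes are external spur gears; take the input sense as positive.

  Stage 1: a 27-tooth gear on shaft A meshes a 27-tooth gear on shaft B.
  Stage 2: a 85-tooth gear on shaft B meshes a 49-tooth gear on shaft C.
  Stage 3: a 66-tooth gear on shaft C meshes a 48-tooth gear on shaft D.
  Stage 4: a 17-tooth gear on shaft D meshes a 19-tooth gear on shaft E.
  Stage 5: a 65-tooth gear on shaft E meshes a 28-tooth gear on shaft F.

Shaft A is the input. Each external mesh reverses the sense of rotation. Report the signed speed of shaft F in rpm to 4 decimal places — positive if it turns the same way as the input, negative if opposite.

-5152.3995 rpm (opposite to input, |ω| = 5152.3995 rpm)

Stage 1 [27T→27T]: ω = 1040.0000×27/27 = 1040.0000 rpm, dir flips to −; running = −1040.0000
Stage 2 [85T→49T]: ω = 1040.0000×85/49 = 1804.0816 rpm, dir flips to +; running = +1804.0816
Stage 3 [66T→48T]: ω = 1804.0816×66/48 = 2480.6122 rpm, dir flips to −; running = −2480.6122
Stage 4 [17T→19T]: ω = 2480.6122×17/19 = 2219.4952 rpm, dir flips to +; running = +2219.4952
Stage 5 [65T→28T]: ω = 2219.4952×65/28 = 5152.3995 rpm, dir flips to −; running = −5152.3995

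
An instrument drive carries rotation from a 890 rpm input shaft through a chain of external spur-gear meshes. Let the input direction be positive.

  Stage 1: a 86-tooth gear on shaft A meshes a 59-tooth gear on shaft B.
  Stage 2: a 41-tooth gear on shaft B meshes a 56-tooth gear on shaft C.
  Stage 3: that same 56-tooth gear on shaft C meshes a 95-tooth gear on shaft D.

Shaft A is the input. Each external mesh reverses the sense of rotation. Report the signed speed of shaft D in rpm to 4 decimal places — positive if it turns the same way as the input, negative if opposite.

Stage 1 [86T→59T]: ω = 890.0000×86/59 = 1297.2881 rpm, dir flips to −; running = −1297.2881
Stage 2 [41T→56T]: ω = 1297.2881×41/56 = 949.8002 rpm, dir flips to +; running = +949.8002
Stage 3 [56T→95T]: ω = 949.8002×56/95 = 559.8822 rpm, dir flips to −; running = −559.8822

-559.8822 rpm (opposite to input, |ω| = 559.8822 rpm)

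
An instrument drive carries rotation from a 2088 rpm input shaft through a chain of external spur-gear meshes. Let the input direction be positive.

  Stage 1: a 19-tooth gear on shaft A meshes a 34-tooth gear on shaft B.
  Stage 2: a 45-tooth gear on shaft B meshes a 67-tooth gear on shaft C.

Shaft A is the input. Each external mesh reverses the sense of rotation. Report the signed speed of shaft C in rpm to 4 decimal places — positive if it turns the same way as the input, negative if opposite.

+783.6874 rpm (same as input, |ω| = 783.6874 rpm)

Stage 1 [19T→34T]: ω = 2088.0000×19/34 = 1166.8235 rpm, dir flips to −; running = −1166.8235
Stage 2 [45T→67T]: ω = 1166.8235×45/67 = 783.6874 rpm, dir flips to +; running = +783.6874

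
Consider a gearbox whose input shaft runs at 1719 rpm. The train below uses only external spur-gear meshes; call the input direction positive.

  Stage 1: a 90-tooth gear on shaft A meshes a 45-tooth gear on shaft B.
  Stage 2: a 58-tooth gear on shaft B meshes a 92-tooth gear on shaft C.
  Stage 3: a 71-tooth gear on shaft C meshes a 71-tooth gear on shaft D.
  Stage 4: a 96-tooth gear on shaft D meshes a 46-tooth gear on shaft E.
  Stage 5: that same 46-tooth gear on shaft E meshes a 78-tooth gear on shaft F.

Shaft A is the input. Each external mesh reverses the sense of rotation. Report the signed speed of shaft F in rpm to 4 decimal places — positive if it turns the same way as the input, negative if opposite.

-2667.6120 rpm (opposite to input, |ω| = 2667.6120 rpm)

Stage 1 [90T→45T]: ω = 1719.0000×90/45 = 3438.0000 rpm, dir flips to −; running = −3438.0000
Stage 2 [58T→92T]: ω = 3438.0000×58/92 = 2167.4348 rpm, dir flips to +; running = +2167.4348
Stage 3 [71T→71T]: ω = 2167.4348×71/71 = 2167.4348 rpm, dir flips to −; running = −2167.4348
Stage 4 [96T→46T]: ω = 2167.4348×96/46 = 4523.3422 rpm, dir flips to +; running = +4523.3422
Stage 5 [46T→78T]: ω = 4523.3422×46/78 = 2667.6120 rpm, dir flips to −; running = −2667.6120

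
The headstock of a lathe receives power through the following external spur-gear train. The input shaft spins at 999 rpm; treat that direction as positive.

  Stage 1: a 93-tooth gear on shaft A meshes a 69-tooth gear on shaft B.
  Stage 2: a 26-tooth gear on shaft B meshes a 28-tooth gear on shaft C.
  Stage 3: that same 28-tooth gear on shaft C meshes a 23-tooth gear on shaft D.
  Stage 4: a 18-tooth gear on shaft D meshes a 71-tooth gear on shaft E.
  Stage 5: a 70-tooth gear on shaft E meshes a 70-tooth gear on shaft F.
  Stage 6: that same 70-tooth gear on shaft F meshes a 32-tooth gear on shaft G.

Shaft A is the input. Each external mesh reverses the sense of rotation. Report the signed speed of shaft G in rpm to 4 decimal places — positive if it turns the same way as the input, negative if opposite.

Stage 1 [93T→69T]: ω = 999.0000×93/69 = 1346.4783 rpm, dir flips to −; running = −1346.4783
Stage 2 [26T→28T]: ω = 1346.4783×26/28 = 1250.3012 rpm, dir flips to +; running = +1250.3012
Stage 3 [28T→23T]: ω = 1250.3012×28/23 = 1522.1059 rpm, dir flips to −; running = −1522.1059
Stage 4 [18T→71T]: ω = 1522.1059×18/71 = 385.8860 rpm, dir flips to +; running = +385.8860
Stage 5 [70T→70T]: ω = 385.8860×70/70 = 385.8860 rpm, dir flips to −; running = −385.8860
Stage 6 [70T→32T]: ω = 385.8860×70/32 = 844.1256 rpm, dir flips to +; running = +844.1256

+844.1256 rpm (same as input, |ω| = 844.1256 rpm)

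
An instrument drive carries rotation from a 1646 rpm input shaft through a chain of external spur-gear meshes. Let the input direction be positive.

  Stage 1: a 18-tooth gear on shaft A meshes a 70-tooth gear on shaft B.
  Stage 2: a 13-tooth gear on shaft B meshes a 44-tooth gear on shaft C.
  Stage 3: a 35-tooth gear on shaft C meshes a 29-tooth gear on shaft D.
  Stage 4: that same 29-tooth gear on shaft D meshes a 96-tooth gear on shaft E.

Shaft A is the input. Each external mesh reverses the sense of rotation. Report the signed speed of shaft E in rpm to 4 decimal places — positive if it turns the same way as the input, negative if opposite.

Stage 1 [18T→70T]: ω = 1646.0000×18/70 = 423.2571 rpm, dir flips to −; running = −423.2571
Stage 2 [13T→44T]: ω = 423.2571×13/44 = 125.0532 rpm, dir flips to +; running = +125.0532
Stage 3 [35T→29T]: ω = 125.0532×35/29 = 150.9263 rpm, dir flips to −; running = −150.9263
Stage 4 [29T→96T]: ω = 150.9263×29/96 = 45.5923 rpm, dir flips to +; running = +45.5923

+45.5923 rpm (same as input, |ω| = 45.5923 rpm)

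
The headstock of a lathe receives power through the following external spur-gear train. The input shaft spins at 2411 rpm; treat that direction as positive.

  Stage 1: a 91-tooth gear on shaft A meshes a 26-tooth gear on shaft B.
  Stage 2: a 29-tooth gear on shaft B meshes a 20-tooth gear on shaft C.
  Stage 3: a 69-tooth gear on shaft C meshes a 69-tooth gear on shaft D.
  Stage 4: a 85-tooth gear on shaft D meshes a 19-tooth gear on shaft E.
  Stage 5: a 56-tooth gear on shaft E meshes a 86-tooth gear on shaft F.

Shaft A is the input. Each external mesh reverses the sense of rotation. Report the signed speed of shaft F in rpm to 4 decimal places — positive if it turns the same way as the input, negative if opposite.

-35644.1414 rpm (opposite to input, |ω| = 35644.1414 rpm)

Stage 1 [91T→26T]: ω = 2411.0000×91/26 = 8438.5000 rpm, dir flips to −; running = −8438.5000
Stage 2 [29T→20T]: ω = 8438.5000×29/20 = 12235.8250 rpm, dir flips to +; running = +12235.8250
Stage 3 [69T→69T]: ω = 12235.8250×69/69 = 12235.8250 rpm, dir flips to −; running = −12235.8250
Stage 4 [85T→19T]: ω = 12235.8250×85/19 = 54739.2171 rpm, dir flips to +; running = +54739.2171
Stage 5 [56T→86T]: ω = 54739.2171×56/86 = 35644.1414 rpm, dir flips to −; running = −35644.1414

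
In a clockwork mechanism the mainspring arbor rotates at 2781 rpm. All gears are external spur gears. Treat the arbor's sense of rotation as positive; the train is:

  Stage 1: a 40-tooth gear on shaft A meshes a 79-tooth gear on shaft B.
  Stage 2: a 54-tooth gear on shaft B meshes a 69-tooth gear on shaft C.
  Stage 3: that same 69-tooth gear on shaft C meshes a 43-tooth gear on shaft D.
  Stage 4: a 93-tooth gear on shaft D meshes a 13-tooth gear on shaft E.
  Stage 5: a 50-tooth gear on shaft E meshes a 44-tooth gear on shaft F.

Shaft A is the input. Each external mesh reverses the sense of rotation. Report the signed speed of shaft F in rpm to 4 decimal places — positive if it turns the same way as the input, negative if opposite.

Stage 1 [40T→79T]: ω = 2781.0000×40/79 = 1408.1013 rpm, dir flips to −; running = −1408.1013
Stage 2 [54T→69T]: ω = 1408.1013×54/69 = 1101.9923 rpm, dir flips to +; running = +1101.9923
Stage 3 [69T→43T]: ω = 1101.9923×69/43 = 1768.3132 rpm, dir flips to −; running = −1768.3132
Stage 4 [93T→13T]: ω = 1768.3132×93/13 = 12650.2407 rpm, dir flips to +; running = +12650.2407
Stage 5 [50T→44T]: ω = 12650.2407×50/44 = 14375.2735 rpm, dir flips to −; running = −14375.2735

-14375.2735 rpm (opposite to input, |ω| = 14375.2735 rpm)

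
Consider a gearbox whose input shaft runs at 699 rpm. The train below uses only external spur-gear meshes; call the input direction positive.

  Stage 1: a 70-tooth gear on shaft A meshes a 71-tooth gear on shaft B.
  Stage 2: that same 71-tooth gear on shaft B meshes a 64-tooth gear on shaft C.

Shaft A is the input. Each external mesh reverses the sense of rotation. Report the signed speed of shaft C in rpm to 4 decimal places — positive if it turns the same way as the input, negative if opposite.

Stage 1 [70T→71T]: ω = 699.0000×70/71 = 689.1549 rpm, dir flips to −; running = −689.1549
Stage 2 [71T→64T]: ω = 689.1549×71/64 = 764.5312 rpm, dir flips to +; running = +764.5312

+764.5312 rpm (same as input, |ω| = 764.5312 rpm)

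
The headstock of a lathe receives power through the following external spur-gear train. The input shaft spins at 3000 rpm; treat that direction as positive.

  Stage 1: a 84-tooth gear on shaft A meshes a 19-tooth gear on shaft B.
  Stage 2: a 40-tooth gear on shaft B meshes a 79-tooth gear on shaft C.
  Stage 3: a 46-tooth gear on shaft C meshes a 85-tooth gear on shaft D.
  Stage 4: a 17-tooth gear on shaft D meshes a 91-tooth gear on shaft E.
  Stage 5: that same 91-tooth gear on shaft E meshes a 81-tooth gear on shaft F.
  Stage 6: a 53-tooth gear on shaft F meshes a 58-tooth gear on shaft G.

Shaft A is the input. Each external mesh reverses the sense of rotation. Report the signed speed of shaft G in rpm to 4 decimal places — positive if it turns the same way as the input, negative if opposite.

Stage 1 [84T→19T]: ω = 3000.0000×84/19 = 13263.1579 rpm, dir flips to −; running = −13263.1579
Stage 2 [40T→79T]: ω = 13263.1579×40/79 = 6715.5230 rpm, dir flips to +; running = +6715.5230
Stage 3 [46T→85T]: ω = 6715.5230×46/85 = 3634.2830 rpm, dir flips to −; running = −3634.2830
Stage 4 [17T→91T]: ω = 3634.2830×17/91 = 678.9320 rpm, dir flips to +; running = +678.9320
Stage 5 [91T→81T]: ω = 678.9320×91/81 = 762.7508 rpm, dir flips to −; running = −762.7508
Stage 6 [53T→58T]: ω = 762.7508×53/58 = 696.9964 rpm, dir flips to +; running = +696.9964

+696.9964 rpm (same as input, |ω| = 696.9964 rpm)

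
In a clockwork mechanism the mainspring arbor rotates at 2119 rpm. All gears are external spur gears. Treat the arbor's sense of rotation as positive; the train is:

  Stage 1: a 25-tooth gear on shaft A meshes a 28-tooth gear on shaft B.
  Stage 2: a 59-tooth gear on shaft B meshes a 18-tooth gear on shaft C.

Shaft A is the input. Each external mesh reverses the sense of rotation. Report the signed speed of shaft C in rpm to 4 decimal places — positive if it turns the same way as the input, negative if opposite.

+6201.4385 rpm (same as input, |ω| = 6201.4385 rpm)

Stage 1 [25T→28T]: ω = 2119.0000×25/28 = 1891.9643 rpm, dir flips to −; running = −1891.9643
Stage 2 [59T→18T]: ω = 1891.9643×59/18 = 6201.4385 rpm, dir flips to +; running = +6201.4385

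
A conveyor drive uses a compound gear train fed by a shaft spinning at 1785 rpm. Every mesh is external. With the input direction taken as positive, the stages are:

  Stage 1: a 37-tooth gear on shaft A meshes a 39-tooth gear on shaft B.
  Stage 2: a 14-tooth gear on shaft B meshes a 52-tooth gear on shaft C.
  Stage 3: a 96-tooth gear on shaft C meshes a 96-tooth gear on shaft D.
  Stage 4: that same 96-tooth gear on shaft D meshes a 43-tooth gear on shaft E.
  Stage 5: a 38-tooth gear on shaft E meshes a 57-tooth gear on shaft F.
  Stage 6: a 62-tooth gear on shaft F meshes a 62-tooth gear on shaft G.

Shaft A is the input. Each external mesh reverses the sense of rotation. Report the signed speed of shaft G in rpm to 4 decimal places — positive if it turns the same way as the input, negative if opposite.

Stage 1 [37T→39T]: ω = 1785.0000×37/39 = 1693.4615 rpm, dir flips to −; running = −1693.4615
Stage 2 [14T→52T]: ω = 1693.4615×14/52 = 455.9320 rpm, dir flips to +; running = +455.9320
Stage 3 [96T→96T]: ω = 455.9320×96/96 = 455.9320 rpm, dir flips to −; running = −455.9320
Stage 4 [96T→43T]: ω = 455.9320×96/43 = 1017.8946 rpm, dir flips to +; running = +1017.8946
Stage 5 [38T→57T]: ω = 1017.8946×38/57 = 678.5964 rpm, dir flips to −; running = −678.5964
Stage 6 [62T→62T]: ω = 678.5964×62/62 = 678.5964 rpm, dir flips to +; running = +678.5964

+678.5964 rpm (same as input, |ω| = 678.5964 rpm)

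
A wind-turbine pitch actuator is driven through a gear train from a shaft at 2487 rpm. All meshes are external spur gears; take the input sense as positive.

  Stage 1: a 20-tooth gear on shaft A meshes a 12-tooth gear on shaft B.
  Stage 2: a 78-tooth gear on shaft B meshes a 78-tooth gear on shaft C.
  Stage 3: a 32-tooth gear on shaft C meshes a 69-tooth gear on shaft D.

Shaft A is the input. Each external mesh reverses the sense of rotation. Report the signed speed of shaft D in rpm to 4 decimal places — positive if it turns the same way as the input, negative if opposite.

-1922.3188 rpm (opposite to input, |ω| = 1922.3188 rpm)

Stage 1 [20T→12T]: ω = 2487.0000×20/12 = 4145.0000 rpm, dir flips to −; running = −4145.0000
Stage 2 [78T→78T]: ω = 4145.0000×78/78 = 4145.0000 rpm, dir flips to +; running = +4145.0000
Stage 3 [32T→69T]: ω = 4145.0000×32/69 = 1922.3188 rpm, dir flips to −; running = −1922.3188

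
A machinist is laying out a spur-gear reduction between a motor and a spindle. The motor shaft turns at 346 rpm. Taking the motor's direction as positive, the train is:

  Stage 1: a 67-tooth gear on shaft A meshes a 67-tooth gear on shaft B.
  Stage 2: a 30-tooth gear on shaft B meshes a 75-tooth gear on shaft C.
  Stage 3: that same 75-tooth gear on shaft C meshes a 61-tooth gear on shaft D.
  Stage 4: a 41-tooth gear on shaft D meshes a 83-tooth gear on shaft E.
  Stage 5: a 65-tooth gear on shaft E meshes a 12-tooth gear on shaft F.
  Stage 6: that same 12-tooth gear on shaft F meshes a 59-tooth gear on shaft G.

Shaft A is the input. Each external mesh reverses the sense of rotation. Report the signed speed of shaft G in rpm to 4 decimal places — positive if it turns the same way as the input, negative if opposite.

Stage 1 [67T→67T]: ω = 346.0000×67/67 = 346.0000 rpm, dir flips to −; running = −346.0000
Stage 2 [30T→75T]: ω = 346.0000×30/75 = 138.4000 rpm, dir flips to +; running = +138.4000
Stage 3 [75T→61T]: ω = 138.4000×75/61 = 170.1639 rpm, dir flips to −; running = −170.1639
Stage 4 [41T→83T]: ω = 170.1639×41/83 = 84.0569 rpm, dir flips to +; running = +84.0569
Stage 5 [65T→12T]: ω = 84.0569×65/12 = 455.3081 rpm, dir flips to −; running = −455.3081
Stage 6 [12T→59T]: ω = 455.3081×12/59 = 92.6050 rpm, dir flips to +; running = +92.6050

+92.6050 rpm (same as input, |ω| = 92.6050 rpm)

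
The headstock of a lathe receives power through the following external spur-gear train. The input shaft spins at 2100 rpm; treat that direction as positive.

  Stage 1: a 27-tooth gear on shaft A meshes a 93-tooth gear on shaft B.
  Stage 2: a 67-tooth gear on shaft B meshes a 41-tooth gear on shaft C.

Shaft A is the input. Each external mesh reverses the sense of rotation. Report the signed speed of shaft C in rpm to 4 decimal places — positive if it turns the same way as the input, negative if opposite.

Stage 1 [27T→93T]: ω = 2100.0000×27/93 = 609.6774 rpm, dir flips to −; running = −609.6774
Stage 2 [67T→41T]: ω = 609.6774×67/41 = 996.3021 rpm, dir flips to +; running = +996.3021

+996.3021 rpm (same as input, |ω| = 996.3021 rpm)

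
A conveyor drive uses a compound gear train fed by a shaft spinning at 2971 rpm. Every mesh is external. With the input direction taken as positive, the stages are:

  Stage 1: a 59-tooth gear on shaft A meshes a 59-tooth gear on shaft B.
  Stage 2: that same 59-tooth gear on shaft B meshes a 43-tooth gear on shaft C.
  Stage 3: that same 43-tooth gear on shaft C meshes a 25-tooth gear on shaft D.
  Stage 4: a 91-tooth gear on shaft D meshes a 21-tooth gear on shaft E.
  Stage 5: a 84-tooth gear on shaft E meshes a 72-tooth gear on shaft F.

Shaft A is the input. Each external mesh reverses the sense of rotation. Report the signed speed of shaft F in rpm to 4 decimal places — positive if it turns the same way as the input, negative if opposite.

Stage 1 [59T→59T]: ω = 2971.0000×59/59 = 2971.0000 rpm, dir flips to −; running = −2971.0000
Stage 2 [59T→43T]: ω = 2971.0000×59/43 = 4076.4884 rpm, dir flips to +; running = +4076.4884
Stage 3 [43T→25T]: ω = 4076.4884×43/25 = 7011.5600 rpm, dir flips to −; running = −7011.5600
Stage 4 [91T→21T]: ω = 7011.5600×91/21 = 30383.4267 rpm, dir flips to +; running = +30383.4267
Stage 5 [84T→72T]: ω = 30383.4267×84/72 = 35447.3311 rpm, dir flips to −; running = −35447.3311

-35447.3311 rpm (opposite to input, |ω| = 35447.3311 rpm)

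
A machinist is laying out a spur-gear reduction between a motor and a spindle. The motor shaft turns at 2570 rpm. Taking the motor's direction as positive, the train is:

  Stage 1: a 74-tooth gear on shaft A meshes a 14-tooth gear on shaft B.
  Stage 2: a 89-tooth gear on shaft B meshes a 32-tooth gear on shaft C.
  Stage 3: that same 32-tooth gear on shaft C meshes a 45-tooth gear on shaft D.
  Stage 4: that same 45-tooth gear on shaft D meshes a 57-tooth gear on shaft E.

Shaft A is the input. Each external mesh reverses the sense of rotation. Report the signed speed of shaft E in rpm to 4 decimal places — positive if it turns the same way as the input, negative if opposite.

+21210.5514 rpm (same as input, |ω| = 21210.5514 rpm)

Stage 1 [74T→14T]: ω = 2570.0000×74/14 = 13584.2857 rpm, dir flips to −; running = −13584.2857
Stage 2 [89T→32T]: ω = 13584.2857×89/32 = 37781.2946 rpm, dir flips to +; running = +37781.2946
Stage 3 [32T→45T]: ω = 37781.2946×32/45 = 26866.6984 rpm, dir flips to −; running = −26866.6984
Stage 4 [45T→57T]: ω = 26866.6984×45/57 = 21210.5514 rpm, dir flips to +; running = +21210.5514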